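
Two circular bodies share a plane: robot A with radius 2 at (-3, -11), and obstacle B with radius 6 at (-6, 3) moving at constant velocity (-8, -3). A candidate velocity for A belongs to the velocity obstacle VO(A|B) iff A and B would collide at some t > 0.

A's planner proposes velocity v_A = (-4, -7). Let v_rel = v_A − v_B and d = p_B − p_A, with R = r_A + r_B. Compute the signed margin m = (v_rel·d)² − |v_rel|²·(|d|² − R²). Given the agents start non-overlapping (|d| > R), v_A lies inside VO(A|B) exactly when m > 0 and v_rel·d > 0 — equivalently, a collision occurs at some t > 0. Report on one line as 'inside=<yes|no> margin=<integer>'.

d = (-3, 14),  |d|² = 205;  R = 2+6 = 8,  c = 205−8² = 141
v_rel = (4, -4),  |v_rel|² = 32;  v_rel·d = (4)·(-3) + (-4)·(14) = -68
32·t² + 136·t + 141 = 0  ⇒  m = (-68)² − 32·141 = 112
m = 112 > 0,  v_rel·d = -68 < 0  ⇒  outside

inside=no margin=112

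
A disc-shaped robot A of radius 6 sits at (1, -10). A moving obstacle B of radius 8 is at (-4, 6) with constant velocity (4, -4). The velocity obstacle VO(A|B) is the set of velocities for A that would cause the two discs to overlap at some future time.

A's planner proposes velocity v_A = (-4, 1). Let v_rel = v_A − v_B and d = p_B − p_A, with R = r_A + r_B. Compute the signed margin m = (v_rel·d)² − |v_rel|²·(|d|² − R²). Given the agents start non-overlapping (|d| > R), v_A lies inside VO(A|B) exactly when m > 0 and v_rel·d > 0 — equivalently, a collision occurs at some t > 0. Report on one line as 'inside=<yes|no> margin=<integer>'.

d = (-5, 16),  |d|² = 281;  R = 6+8 = 14,  c = 281−14² = 85
v_rel = (-8, 5),  |v_rel|² = 89;  v_rel·d = (-8)·(-5) + (5)·(16) = 120
89·t² − 240·t + 85 = 0  ⇒  m = 120² − 89·85 = 6835
m = 6835 > 0,  v_rel·d = 120 > 0  ⇒  inside

inside=yes margin=6835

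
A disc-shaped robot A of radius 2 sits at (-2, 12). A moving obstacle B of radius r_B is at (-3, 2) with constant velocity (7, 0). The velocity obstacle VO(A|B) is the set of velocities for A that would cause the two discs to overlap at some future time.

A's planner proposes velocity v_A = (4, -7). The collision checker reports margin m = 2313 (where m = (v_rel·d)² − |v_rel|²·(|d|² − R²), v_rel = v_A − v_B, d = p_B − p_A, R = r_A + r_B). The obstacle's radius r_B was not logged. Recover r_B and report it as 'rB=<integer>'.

m = 2313
d = (-1, -10);  v_rel = (-3, -7),  |v_rel|² = 58
v_rel×d = (-3)·(-10) − (-7)·(-1) = 23
since m = R²·58 − 23²:  R² = (529 + 2313) / 58 = 49
R = √49 = 7  ⇒  r_B = 7 − 2 = 5

rB=5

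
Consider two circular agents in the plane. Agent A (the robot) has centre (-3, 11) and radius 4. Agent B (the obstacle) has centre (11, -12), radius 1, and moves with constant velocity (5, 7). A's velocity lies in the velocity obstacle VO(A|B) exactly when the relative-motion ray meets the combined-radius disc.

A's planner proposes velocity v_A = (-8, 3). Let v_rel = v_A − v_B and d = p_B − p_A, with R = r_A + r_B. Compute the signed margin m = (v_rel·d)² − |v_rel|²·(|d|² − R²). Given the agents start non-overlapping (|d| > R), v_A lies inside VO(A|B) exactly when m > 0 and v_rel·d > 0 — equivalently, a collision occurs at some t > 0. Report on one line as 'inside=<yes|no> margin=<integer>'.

d = (14, -23),  |d|² = 725;  R = 4+1 = 5,  c = 725−5² = 700
v_rel = (-13, -4),  |v_rel|² = 185;  v_rel·d = (-13)·(14) + (-4)·(-23) = -90
185·t² + 180·t + 700 = 0  ⇒  m = (-90)² − 185·700 = -121400
m = -121400 < 0,  v_rel·d = -90 < 0  ⇒  outside

inside=no margin=-121400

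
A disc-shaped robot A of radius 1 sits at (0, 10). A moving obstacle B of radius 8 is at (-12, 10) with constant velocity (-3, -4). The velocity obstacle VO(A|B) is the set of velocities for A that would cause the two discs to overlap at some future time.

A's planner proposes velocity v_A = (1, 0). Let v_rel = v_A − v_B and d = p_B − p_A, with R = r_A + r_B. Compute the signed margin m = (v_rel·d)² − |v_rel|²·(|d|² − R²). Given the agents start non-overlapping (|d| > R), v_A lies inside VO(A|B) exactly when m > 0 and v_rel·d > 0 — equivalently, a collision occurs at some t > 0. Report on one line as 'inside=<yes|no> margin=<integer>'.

d = (-12, 0),  |d|² = 144;  R = 1+8 = 9,  c = 144−9² = 63
v_rel = (4, 4),  |v_rel|² = 32;  v_rel·d = (4)·(-12) + (4)·(0) = -48
32·t² + 96·t + 63 = 0  ⇒  m = (-48)² − 32·63 = 288
m = 288 > 0,  v_rel·d = -48 < 0  ⇒  outside

inside=no margin=288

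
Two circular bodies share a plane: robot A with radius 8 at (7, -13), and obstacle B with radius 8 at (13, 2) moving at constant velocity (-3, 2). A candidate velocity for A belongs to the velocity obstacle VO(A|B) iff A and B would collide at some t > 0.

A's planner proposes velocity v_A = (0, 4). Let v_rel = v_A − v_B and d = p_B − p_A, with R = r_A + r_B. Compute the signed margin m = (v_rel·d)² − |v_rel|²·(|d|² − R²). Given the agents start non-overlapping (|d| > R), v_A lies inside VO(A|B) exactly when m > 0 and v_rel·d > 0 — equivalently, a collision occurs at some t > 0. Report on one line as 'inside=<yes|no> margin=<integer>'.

d = (6, 15),  |d|² = 261;  R = 8+8 = 16,  c = 261−16² = 5
v_rel = (3, 2),  |v_rel|² = 13;  v_rel·d = (3)·(6) + (2)·(15) = 48
13·t² − 96·t + 5 = 0  ⇒  m = 48² − 13·5 = 2239
m = 2239 > 0,  v_rel·d = 48 > 0  ⇒  inside

inside=yes margin=2239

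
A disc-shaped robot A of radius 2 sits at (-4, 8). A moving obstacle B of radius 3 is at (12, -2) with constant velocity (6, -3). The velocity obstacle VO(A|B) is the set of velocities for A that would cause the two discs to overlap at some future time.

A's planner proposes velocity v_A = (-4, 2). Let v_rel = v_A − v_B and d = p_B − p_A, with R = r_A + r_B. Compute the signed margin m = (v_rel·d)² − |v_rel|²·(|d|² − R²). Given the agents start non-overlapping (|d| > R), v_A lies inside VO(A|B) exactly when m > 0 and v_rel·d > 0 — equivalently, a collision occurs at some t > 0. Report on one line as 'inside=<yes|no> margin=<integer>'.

d = (16, -10),  |d|² = 356;  R = 2+3 = 5,  c = 356−5² = 331
v_rel = (-10, 5),  |v_rel|² = 125;  v_rel·d = (-10)·(16) + (5)·(-10) = -210
125·t² + 420·t + 331 = 0  ⇒  m = (-210)² − 125·331 = 2725
m = 2725 > 0,  v_rel·d = -210 < 0  ⇒  outside

inside=no margin=2725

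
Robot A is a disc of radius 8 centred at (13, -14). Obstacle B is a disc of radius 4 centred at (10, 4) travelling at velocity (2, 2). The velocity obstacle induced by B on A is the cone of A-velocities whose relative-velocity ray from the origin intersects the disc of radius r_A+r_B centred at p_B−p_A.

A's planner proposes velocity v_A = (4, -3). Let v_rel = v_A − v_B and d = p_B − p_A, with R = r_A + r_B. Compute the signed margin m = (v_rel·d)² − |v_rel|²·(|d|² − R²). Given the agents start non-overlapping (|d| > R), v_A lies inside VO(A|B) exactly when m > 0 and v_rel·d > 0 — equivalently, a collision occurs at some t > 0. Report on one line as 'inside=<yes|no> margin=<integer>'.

d = (-3, 18),  |d|² = 333;  R = 8+4 = 12,  c = 333−12² = 189
v_rel = (2, -5),  |v_rel|² = 29;  v_rel·d = (2)·(-3) + (-5)·(18) = -96
29·t² + 192·t + 189 = 0  ⇒  m = (-96)² − 29·189 = 3735
m = 3735 > 0,  v_rel·d = -96 < 0  ⇒  outside

inside=no margin=3735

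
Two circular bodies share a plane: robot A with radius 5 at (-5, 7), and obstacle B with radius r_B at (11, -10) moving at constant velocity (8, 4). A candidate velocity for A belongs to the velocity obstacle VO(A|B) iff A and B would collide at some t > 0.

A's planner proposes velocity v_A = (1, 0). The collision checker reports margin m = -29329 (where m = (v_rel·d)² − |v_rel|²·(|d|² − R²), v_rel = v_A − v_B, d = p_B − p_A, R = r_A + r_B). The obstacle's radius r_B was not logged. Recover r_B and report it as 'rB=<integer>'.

m = -29329
d = (16, -17);  v_rel = (-7, -4),  |v_rel|² = 65
v_rel×d = (-7)·(-17) − (-4)·(16) = 183
since m = R²·65 − 183²:  R² = (33489 + -29329) / 65 = 64
R = √64 = 8  ⇒  r_B = 8 − 5 = 3

rB=3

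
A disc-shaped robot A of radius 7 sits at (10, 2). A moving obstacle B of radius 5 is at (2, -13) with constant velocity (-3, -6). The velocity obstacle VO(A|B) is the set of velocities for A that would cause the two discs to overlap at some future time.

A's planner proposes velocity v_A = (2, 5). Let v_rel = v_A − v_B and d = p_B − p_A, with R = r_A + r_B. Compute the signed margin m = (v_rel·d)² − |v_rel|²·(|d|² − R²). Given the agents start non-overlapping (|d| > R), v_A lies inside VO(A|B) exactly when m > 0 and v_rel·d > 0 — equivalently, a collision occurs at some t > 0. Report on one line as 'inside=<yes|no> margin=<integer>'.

d = (-8, -15),  |d|² = 289;  R = 7+5 = 12,  c = 289−12² = 145
v_rel = (5, 11),  |v_rel|² = 146;  v_rel·d = (5)·(-8) + (11)·(-15) = -205
146·t² + 410·t + 145 = 0  ⇒  m = (-205)² − 146·145 = 20855
m = 20855 > 0,  v_rel·d = -205 < 0  ⇒  outside

inside=no margin=20855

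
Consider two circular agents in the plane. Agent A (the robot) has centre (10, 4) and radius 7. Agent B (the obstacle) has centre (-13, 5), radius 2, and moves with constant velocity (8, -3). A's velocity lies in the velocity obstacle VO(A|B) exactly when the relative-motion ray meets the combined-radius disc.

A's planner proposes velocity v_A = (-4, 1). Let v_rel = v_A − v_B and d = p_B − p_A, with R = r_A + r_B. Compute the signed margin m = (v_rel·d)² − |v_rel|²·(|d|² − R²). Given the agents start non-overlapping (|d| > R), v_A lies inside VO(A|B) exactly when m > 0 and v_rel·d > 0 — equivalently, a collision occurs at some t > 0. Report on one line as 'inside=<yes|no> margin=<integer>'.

d = (-23, 1),  |d|² = 530;  R = 7+2 = 9,  c = 530−9² = 449
v_rel = (-12, 4),  |v_rel|² = 160;  v_rel·d = (-12)·(-23) + (4)·(1) = 280
160·t² − 560·t + 449 = 0  ⇒  m = 280² − 160·449 = 6560
m = 6560 > 0,  v_rel·d = 280 > 0  ⇒  inside

inside=yes margin=6560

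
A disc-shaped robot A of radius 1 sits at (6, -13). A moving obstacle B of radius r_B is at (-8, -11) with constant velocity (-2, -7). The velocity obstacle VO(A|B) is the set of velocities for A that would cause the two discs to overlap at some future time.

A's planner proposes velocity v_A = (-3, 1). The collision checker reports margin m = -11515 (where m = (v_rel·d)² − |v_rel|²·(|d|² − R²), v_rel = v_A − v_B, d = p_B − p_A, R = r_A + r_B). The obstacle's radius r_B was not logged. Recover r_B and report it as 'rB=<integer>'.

m = -11515
d = (-14, 2);  v_rel = (-1, 8),  |v_rel|² = 65
v_rel×d = (-1)·(2) − (8)·(-14) = 110
since m = R²·65 − 110²:  R² = (12100 + -11515) / 65 = 9
R = √9 = 3  ⇒  r_B = 3 − 1 = 2

rB=2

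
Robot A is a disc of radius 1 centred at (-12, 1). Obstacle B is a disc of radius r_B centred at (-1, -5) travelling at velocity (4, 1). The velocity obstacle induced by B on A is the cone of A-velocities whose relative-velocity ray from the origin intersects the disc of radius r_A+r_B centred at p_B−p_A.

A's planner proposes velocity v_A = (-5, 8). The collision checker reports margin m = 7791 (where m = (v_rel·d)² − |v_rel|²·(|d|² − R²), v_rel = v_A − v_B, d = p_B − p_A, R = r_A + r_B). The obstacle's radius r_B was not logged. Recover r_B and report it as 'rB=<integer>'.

m = 7791
d = (11, -6);  v_rel = (-9, 7),  |v_rel|² = 130
v_rel×d = (-9)·(-6) − (7)·(11) = -23
since m = R²·130 − (-23)²:  R² = (529 + 7791) / 130 = 64
R = √64 = 8  ⇒  r_B = 8 − 1 = 7

rB=7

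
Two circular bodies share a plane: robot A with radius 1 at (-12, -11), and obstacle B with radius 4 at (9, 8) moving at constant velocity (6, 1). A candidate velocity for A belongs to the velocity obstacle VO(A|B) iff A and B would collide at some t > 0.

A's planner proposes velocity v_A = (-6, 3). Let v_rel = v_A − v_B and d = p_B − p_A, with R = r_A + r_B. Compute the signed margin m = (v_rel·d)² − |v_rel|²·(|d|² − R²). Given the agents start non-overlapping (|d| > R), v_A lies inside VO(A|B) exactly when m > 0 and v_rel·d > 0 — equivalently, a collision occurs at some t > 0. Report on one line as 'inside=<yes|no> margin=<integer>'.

d = (21, 19),  |d|² = 802;  R = 1+4 = 5,  c = 802−5² = 777
v_rel = (-12, 2),  |v_rel|² = 148;  v_rel·d = (-12)·(21) + (2)·(19) = -214
148·t² + 428·t + 777 = 0  ⇒  m = (-214)² − 148·777 = -69200
m = -69200 < 0,  v_rel·d = -214 < 0  ⇒  outside

inside=no margin=-69200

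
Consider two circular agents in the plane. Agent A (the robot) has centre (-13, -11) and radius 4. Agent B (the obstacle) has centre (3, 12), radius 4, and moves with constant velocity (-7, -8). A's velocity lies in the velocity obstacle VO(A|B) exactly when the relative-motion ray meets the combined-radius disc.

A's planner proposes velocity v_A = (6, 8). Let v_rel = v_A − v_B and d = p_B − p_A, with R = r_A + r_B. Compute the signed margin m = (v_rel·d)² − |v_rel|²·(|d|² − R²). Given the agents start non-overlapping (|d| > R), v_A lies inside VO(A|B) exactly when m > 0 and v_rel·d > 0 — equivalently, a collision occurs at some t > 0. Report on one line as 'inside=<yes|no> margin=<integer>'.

d = (16, 23),  |d|² = 785;  R = 4+4 = 8,  c = 785−8² = 721
v_rel = (13, 16),  |v_rel|² = 425;  v_rel·d = (13)·(16) + (16)·(23) = 576
425·t² − 1152·t + 721 = 0  ⇒  m = 576² − 425·721 = 25351
m = 25351 > 0,  v_rel·d = 576 > 0  ⇒  inside

inside=yes margin=25351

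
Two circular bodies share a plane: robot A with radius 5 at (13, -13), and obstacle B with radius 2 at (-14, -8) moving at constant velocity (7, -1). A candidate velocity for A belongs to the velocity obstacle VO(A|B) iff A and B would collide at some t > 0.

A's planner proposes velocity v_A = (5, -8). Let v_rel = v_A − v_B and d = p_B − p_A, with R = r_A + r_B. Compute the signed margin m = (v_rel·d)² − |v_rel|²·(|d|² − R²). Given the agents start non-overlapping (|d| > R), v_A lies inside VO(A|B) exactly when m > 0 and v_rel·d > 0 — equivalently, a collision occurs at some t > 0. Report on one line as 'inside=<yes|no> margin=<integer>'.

d = (-27, 5),  |d|² = 754;  R = 5+2 = 7,  c = 754−7² = 705
v_rel = (-2, -7),  |v_rel|² = 53;  v_rel·d = (-2)·(-27) + (-7)·(5) = 19
53·t² − 38·t + 705 = 0  ⇒  m = 19² − 53·705 = -37004
m = -37004 < 0,  v_rel·d = 19 > 0  ⇒  outside

inside=no margin=-37004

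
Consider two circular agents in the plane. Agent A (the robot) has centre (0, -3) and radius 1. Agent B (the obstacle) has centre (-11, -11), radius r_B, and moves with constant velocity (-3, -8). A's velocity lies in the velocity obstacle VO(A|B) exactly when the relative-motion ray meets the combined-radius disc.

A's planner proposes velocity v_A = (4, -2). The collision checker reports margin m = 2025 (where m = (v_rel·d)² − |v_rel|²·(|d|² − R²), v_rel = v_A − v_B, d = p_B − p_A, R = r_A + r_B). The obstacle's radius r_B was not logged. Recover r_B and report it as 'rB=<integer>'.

m = 2025
d = (-11, -8);  v_rel = (7, 6),  |v_rel|² = 85
v_rel×d = (7)·(-8) − (6)·(-11) = 10
since m = R²·85 − 10²:  R² = (100 + 2025) / 85 = 25
R = √25 = 5  ⇒  r_B = 5 − 1 = 4

rB=4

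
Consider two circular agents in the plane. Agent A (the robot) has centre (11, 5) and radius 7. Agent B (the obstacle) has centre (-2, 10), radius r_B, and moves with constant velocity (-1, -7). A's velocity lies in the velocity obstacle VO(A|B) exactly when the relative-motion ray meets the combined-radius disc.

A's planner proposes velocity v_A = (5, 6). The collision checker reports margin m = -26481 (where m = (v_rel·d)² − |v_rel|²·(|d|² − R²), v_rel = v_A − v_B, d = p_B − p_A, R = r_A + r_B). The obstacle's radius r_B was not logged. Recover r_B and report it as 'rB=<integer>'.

m = -26481
d = (-13, 5);  v_rel = (6, 13),  |v_rel|² = 205
v_rel×d = (6)·(5) − (13)·(-13) = 199
since m = R²·205 − 199²:  R² = (39601 + -26481) / 205 = 64
R = √64 = 8  ⇒  r_B = 8 − 7 = 1

rB=1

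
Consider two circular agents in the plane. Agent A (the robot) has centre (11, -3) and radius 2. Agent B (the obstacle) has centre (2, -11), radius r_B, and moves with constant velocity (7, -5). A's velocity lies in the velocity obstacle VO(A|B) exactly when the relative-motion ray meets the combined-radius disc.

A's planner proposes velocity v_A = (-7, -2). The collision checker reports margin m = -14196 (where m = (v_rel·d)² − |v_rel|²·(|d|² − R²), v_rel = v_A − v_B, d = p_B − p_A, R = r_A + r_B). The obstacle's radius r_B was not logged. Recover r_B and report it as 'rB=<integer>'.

m = -14196
d = (-9, -8);  v_rel = (-14, 3),  |v_rel|² = 205
v_rel×d = (-14)·(-8) − (3)·(-9) = 139
since m = R²·205 − 139²:  R² = (19321 + -14196) / 205 = 25
R = √25 = 5  ⇒  r_B = 5 − 2 = 3

rB=3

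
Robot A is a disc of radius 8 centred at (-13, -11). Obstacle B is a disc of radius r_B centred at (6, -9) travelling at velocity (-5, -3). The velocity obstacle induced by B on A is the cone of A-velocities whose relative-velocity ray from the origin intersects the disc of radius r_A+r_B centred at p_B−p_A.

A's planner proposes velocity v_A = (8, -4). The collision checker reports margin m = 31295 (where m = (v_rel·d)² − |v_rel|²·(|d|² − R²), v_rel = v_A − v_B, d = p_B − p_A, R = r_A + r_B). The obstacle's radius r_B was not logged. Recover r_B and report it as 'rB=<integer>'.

m = 31295
d = (19, 2);  v_rel = (13, -1),  |v_rel|² = 170
v_rel×d = (13)·(2) − (-1)·(19) = 45
since m = R²·170 − 45²:  R² = (2025 + 31295) / 170 = 196
R = √196 = 14  ⇒  r_B = 14 − 8 = 6

rB=6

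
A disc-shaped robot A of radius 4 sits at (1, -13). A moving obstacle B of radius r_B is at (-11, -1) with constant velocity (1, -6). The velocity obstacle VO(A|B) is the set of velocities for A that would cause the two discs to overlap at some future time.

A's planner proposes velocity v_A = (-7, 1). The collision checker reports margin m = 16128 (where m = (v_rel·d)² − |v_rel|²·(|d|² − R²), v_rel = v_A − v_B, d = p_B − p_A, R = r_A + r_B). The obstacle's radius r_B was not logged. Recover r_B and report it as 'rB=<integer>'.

m = 16128
d = (-12, 12);  v_rel = (-8, 7),  |v_rel|² = 113
v_rel×d = (-8)·(12) − (7)·(-12) = -12
since m = R²·113 − (-12)²:  R² = (144 + 16128) / 113 = 144
R = √144 = 12  ⇒  r_B = 12 − 4 = 8

rB=8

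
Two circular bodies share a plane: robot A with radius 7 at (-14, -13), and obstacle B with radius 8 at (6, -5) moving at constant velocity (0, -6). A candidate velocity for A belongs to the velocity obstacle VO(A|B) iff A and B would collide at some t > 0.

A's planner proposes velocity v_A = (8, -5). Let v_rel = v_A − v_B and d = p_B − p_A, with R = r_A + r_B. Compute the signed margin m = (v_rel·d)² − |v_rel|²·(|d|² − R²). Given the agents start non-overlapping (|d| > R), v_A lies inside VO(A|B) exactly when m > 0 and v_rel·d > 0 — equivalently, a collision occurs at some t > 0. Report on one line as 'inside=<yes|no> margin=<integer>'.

d = (20, 8),  |d|² = 464;  R = 7+8 = 15,  c = 464−15² = 239
v_rel = (8, 1),  |v_rel|² = 65;  v_rel·d = (8)·(20) + (1)·(8) = 168
65·t² − 336·t + 239 = 0  ⇒  m = 168² − 65·239 = 12689
m = 12689 > 0,  v_rel·d = 168 > 0  ⇒  inside

inside=yes margin=12689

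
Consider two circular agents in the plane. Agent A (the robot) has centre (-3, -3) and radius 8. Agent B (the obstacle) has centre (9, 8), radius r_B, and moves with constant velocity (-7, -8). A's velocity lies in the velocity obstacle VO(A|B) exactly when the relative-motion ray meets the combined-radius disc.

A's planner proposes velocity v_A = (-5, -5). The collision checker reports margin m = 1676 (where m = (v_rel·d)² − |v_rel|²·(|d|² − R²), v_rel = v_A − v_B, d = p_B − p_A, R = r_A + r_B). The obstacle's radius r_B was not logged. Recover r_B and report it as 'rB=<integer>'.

m = 1676
d = (12, 11);  v_rel = (2, 3),  |v_rel|² = 13
v_rel×d = (2)·(11) − (3)·(12) = -14
since m = R²·13 − (-14)²:  R² = (196 + 1676) / 13 = 144
R = √144 = 12  ⇒  r_B = 12 − 8 = 4

rB=4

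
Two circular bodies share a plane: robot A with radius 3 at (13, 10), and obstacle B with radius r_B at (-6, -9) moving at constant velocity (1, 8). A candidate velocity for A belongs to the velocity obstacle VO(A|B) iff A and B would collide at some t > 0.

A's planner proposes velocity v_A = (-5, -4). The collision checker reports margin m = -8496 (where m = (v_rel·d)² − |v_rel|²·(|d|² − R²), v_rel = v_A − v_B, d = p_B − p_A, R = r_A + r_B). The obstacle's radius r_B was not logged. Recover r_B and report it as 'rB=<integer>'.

m = -8496
d = (-19, -19);  v_rel = (-6, -12),  |v_rel|² = 180
v_rel×d = (-6)·(-19) − (-12)·(-19) = -114
since m = R²·180 − (-114)²:  R² = (12996 + -8496) / 180 = 25
R = √25 = 5  ⇒  r_B = 5 − 3 = 2

rB=2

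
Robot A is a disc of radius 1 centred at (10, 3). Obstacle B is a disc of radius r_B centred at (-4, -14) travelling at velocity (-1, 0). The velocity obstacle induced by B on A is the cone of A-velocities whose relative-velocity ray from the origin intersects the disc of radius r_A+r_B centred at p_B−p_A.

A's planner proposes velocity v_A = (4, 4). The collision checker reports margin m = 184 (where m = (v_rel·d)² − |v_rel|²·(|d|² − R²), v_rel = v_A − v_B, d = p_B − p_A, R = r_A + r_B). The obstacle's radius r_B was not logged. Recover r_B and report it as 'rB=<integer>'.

m = 184
d = (-14, -17);  v_rel = (5, 4),  |v_rel|² = 41
v_rel×d = (5)·(-17) − (4)·(-14) = -29
since m = R²·41 − (-29)²:  R² = (841 + 184) / 41 = 25
R = √25 = 5  ⇒  r_B = 5 − 1 = 4

rB=4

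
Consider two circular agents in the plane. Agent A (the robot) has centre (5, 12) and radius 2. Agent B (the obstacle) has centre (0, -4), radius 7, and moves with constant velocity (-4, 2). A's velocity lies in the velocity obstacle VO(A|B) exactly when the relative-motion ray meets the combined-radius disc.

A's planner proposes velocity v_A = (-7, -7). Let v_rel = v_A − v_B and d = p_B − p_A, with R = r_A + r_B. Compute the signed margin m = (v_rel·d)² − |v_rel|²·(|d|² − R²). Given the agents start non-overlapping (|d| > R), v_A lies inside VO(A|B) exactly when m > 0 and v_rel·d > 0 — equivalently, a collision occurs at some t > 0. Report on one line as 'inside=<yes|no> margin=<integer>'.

d = (-5, -16),  |d|² = 281;  R = 2+7 = 9,  c = 281−9² = 200
v_rel = (-3, -9),  |v_rel|² = 90;  v_rel·d = (-3)·(-5) + (-9)·(-16) = 159
90·t² − 318·t + 200 = 0  ⇒  m = 159² − 90·200 = 7281
m = 7281 > 0,  v_rel·d = 159 > 0  ⇒  inside

inside=yes margin=7281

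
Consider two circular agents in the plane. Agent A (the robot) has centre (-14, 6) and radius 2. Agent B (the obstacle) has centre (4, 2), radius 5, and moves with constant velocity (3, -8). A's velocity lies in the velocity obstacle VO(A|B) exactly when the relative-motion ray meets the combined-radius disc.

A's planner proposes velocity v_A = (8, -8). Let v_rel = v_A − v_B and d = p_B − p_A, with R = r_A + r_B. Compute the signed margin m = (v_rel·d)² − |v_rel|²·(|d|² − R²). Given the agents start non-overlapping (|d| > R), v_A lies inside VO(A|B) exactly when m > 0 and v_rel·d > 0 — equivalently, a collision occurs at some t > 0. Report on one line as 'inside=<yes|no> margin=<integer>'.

d = (18, -4),  |d|² = 340;  R = 2+5 = 7,  c = 340−7² = 291
v_rel = (5, 0),  |v_rel|² = 25;  v_rel·d = (5)·(18) + (0)·(-4) = 90
25·t² − 180·t + 291 = 0  ⇒  m = 90² − 25·291 = 825
m = 825 > 0,  v_rel·d = 90 > 0  ⇒  inside

inside=yes margin=825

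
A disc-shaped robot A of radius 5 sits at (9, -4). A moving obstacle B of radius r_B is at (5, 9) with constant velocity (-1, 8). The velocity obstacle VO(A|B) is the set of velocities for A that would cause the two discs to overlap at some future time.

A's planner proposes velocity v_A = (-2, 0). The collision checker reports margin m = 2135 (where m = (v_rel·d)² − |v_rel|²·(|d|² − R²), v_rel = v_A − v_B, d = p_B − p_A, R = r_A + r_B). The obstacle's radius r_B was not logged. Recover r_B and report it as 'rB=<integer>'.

m = 2135
d = (-4, 13);  v_rel = (-1, -8),  |v_rel|² = 65
v_rel×d = (-1)·(13) − (-8)·(-4) = -45
since m = R²·65 − (-45)²:  R² = (2025 + 2135) / 65 = 64
R = √64 = 8  ⇒  r_B = 8 − 5 = 3

rB=3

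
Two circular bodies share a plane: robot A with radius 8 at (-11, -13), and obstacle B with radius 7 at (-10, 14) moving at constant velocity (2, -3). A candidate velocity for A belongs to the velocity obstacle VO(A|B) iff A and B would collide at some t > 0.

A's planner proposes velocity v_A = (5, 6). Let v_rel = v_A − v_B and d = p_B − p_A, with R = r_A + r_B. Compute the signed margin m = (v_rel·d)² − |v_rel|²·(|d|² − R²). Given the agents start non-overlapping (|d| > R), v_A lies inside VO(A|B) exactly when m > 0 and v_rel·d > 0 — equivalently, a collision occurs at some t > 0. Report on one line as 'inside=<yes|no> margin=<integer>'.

d = (1, 27),  |d|² = 730;  R = 8+7 = 15,  c = 730−15² = 505
v_rel = (3, 9),  |v_rel|² = 90;  v_rel·d = (3)·(1) + (9)·(27) = 246
90·t² − 492·t + 505 = 0  ⇒  m = 246² − 90·505 = 15066
m = 15066 > 0,  v_rel·d = 246 > 0  ⇒  inside

inside=yes margin=15066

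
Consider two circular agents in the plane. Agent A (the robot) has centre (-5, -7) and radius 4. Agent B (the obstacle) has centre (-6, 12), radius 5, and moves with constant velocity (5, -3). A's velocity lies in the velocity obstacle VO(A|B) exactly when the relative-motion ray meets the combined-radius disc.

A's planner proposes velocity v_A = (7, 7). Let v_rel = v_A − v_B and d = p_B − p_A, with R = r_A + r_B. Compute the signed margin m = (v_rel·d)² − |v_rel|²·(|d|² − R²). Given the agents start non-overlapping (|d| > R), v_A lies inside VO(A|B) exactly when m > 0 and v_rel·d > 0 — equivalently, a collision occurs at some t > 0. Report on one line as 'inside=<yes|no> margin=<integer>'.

d = (-1, 19),  |d|² = 362;  R = 4+5 = 9,  c = 362−9² = 281
v_rel = (2, 10),  |v_rel|² = 104;  v_rel·d = (2)·(-1) + (10)·(19) = 188
104·t² − 376·t + 281 = 0  ⇒  m = 188² − 104·281 = 6120
m = 6120 > 0,  v_rel·d = 188 > 0  ⇒  inside

inside=yes margin=6120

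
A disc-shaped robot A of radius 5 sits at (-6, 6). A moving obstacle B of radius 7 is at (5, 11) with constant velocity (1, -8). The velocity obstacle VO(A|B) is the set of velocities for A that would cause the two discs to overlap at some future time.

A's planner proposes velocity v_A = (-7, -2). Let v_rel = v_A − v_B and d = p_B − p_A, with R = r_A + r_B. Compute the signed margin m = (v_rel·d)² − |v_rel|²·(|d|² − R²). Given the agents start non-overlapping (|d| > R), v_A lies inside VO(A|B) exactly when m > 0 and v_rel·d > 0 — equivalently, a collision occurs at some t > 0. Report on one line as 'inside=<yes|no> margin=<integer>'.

d = (11, 5),  |d|² = 146;  R = 5+7 = 12,  c = 146−12² = 2
v_rel = (-8, 6),  |v_rel|² = 100;  v_rel·d = (-8)·(11) + (6)·(5) = -58
100·t² + 116·t + 2 = 0  ⇒  m = (-58)² − 100·2 = 3164
m = 3164 > 0,  v_rel·d = -58 < 0  ⇒  outside

inside=no margin=3164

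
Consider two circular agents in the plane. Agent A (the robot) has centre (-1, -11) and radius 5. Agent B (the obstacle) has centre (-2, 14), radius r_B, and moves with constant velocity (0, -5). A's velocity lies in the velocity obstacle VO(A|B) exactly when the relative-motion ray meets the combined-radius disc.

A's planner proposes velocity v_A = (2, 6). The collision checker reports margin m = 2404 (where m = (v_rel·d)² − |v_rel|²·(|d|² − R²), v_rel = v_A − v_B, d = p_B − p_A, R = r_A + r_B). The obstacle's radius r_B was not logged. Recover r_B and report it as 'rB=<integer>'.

m = 2404
d = (-1, 25);  v_rel = (2, 11),  |v_rel|² = 125
v_rel×d = (2)·(25) − (11)·(-1) = 61
since m = R²·125 − 61²:  R² = (3721 + 2404) / 125 = 49
R = √49 = 7  ⇒  r_B = 7 − 5 = 2

rB=2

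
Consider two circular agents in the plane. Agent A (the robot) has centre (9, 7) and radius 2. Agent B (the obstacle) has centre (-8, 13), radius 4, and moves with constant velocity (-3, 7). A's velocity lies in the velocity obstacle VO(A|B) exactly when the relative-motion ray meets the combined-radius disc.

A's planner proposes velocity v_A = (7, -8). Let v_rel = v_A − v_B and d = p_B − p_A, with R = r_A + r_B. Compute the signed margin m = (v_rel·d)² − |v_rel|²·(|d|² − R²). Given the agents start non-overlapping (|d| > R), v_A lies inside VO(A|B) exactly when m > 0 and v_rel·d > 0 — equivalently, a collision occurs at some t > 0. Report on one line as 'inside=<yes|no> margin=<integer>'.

d = (-17, 6),  |d|² = 325;  R = 2+4 = 6,  c = 325−6² = 289
v_rel = (10, -15),  |v_rel|² = 325;  v_rel·d = (10)·(-17) + (-15)·(6) = -260
325·t² + 520·t + 289 = 0  ⇒  m = (-260)² − 325·289 = -26325
m = -26325 < 0,  v_rel·d = -260 < 0  ⇒  outside

inside=no margin=-26325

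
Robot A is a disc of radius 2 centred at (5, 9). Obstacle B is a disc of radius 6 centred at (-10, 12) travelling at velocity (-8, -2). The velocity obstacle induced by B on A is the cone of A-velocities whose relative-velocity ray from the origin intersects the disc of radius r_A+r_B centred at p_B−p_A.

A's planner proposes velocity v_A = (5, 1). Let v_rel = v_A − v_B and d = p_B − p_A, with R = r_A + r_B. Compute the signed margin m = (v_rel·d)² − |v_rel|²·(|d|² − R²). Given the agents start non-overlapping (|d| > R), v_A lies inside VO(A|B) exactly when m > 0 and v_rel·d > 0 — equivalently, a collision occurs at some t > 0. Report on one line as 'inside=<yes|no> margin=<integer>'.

d = (-15, 3),  |d|² = 234;  R = 2+6 = 8,  c = 234−8² = 170
v_rel = (13, 3),  |v_rel|² = 178;  v_rel·d = (13)·(-15) + (3)·(3) = -186
178·t² + 372·t + 170 = 0  ⇒  m = (-186)² − 178·170 = 4336
m = 4336 > 0,  v_rel·d = -186 < 0  ⇒  outside

inside=no margin=4336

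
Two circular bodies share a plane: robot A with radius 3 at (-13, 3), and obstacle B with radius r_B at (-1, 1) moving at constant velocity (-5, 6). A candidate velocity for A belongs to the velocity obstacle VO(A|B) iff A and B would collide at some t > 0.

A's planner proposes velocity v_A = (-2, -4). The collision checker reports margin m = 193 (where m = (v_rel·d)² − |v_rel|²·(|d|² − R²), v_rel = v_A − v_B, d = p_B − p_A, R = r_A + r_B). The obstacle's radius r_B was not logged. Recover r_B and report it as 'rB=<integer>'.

m = 193
d = (12, -2);  v_rel = (3, -10),  |v_rel|² = 109
v_rel×d = (3)·(-2) − (-10)·(12) = 114
since m = R²·109 − 114²:  R² = (12996 + 193) / 109 = 121
R = √121 = 11  ⇒  r_B = 11 − 3 = 8

rB=8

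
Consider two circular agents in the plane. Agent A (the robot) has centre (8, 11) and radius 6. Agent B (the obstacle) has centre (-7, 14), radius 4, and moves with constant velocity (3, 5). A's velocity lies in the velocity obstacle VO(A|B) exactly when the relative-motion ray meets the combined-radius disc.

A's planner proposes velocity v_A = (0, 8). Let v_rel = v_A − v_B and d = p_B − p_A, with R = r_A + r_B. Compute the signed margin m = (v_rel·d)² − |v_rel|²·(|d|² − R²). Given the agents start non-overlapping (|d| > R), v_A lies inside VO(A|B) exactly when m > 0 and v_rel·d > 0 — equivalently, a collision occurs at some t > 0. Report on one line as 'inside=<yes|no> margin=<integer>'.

d = (-15, 3),  |d|² = 234;  R = 6+4 = 10,  c = 234−10² = 134
v_rel = (-3, 3),  |v_rel|² = 18;  v_rel·d = (-3)·(-15) + (3)·(3) = 54
18·t² − 108·t + 134 = 0  ⇒  m = 54² − 18·134 = 504
m = 504 > 0,  v_rel·d = 54 > 0  ⇒  inside

inside=yes margin=504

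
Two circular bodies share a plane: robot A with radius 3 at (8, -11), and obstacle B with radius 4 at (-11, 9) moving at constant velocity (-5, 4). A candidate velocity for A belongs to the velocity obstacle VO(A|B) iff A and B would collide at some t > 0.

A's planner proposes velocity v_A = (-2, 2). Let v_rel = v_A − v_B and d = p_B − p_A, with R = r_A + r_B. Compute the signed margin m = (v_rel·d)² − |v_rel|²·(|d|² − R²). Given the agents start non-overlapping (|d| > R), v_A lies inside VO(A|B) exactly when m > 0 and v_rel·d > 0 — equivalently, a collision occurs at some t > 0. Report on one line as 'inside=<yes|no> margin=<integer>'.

d = (-19, 20),  |d|² = 761;  R = 3+4 = 7,  c = 761−7² = 712
v_rel = (3, -2),  |v_rel|² = 13;  v_rel·d = (3)·(-19) + (-2)·(20) = -97
13·t² + 194·t + 712 = 0  ⇒  m = (-97)² − 13·712 = 153
m = 153 > 0,  v_rel·d = -97 < 0  ⇒  outside

inside=no margin=153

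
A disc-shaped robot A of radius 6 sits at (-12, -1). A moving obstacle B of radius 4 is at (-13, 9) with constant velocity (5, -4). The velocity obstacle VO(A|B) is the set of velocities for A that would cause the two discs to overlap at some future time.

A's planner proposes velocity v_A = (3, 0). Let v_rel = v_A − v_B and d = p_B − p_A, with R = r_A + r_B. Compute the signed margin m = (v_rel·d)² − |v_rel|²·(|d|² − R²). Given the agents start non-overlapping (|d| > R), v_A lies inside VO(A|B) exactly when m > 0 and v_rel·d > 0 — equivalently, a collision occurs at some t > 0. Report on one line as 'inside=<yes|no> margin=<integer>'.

d = (-1, 10),  |d|² = 101;  R = 6+4 = 10,  c = 101−10² = 1
v_rel = (-2, 4),  |v_rel|² = 20;  v_rel·d = (-2)·(-1) + (4)·(10) = 42
20·t² − 84·t + 1 = 0  ⇒  m = 42² − 20·1 = 1744
m = 1744 > 0,  v_rel·d = 42 > 0  ⇒  inside

inside=yes margin=1744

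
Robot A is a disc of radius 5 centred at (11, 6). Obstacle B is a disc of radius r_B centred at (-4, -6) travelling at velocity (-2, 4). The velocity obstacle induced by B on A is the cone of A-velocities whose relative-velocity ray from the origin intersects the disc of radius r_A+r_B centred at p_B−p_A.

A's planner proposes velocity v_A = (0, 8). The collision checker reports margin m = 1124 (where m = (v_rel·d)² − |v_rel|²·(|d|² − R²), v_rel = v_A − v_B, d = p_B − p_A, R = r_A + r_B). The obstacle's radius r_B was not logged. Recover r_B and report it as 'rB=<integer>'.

m = 1124
d = (-15, -12);  v_rel = (2, 4),  |v_rel|² = 20
v_rel×d = (2)·(-12) − (4)·(-15) = 36
since m = R²·20 − 36²:  R² = (1296 + 1124) / 20 = 121
R = √121 = 11  ⇒  r_B = 11 − 5 = 6

rB=6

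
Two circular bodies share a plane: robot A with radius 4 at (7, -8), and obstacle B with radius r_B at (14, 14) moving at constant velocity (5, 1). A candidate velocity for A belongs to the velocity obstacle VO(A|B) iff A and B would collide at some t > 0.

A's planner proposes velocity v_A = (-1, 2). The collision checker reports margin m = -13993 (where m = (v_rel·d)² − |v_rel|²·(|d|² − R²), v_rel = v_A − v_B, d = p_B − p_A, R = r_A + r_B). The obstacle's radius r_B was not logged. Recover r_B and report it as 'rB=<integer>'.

m = -13993
d = (7, 22);  v_rel = (-6, 1),  |v_rel|² = 37
v_rel×d = (-6)·(22) − (1)·(7) = -139
since m = R²·37 − (-139)²:  R² = (19321 + -13993) / 37 = 144
R = √144 = 12  ⇒  r_B = 12 − 4 = 8

rB=8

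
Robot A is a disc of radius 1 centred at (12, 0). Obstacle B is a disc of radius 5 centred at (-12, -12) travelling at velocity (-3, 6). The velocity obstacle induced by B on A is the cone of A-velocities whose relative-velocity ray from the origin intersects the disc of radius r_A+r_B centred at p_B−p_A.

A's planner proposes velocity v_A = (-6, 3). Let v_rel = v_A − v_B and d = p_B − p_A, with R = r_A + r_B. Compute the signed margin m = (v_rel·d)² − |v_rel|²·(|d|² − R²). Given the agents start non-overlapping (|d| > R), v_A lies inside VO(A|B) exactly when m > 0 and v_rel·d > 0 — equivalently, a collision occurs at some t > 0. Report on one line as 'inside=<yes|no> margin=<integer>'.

d = (-24, -12),  |d|² = 720;  R = 1+5 = 6,  c = 720−6² = 684
v_rel = (-3, -3),  |v_rel|² = 18;  v_rel·d = (-3)·(-24) + (-3)·(-12) = 108
18·t² − 216·t + 684 = 0  ⇒  m = 108² − 18·684 = -648
m = -648 < 0,  v_rel·d = 108 > 0  ⇒  outside

inside=no margin=-648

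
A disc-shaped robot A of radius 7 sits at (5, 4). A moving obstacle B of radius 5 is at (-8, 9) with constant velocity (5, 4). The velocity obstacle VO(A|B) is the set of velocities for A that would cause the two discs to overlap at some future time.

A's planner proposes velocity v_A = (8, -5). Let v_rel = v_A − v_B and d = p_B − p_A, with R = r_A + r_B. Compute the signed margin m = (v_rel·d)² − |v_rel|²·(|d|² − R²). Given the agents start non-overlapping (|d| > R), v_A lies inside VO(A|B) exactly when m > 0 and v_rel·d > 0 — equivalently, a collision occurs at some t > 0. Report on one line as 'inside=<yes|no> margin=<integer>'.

d = (-13, 5),  |d|² = 194;  R = 7+5 = 12,  c = 194−12² = 50
v_rel = (3, -9),  |v_rel|² = 90;  v_rel·d = (3)·(-13) + (-9)·(5) = -84
90·t² + 168·t + 50 = 0  ⇒  m = (-84)² − 90·50 = 2556
m = 2556 > 0,  v_rel·d = -84 < 0  ⇒  outside

inside=no margin=2556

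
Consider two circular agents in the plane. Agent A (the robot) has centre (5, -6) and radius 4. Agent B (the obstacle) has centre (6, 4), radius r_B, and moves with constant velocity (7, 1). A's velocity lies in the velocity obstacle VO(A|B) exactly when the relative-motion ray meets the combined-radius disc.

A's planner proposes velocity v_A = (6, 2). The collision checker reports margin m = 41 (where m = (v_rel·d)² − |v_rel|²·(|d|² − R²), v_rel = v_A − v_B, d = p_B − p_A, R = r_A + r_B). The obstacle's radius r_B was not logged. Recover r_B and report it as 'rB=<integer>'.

m = 41
d = (1, 10);  v_rel = (-1, 1),  |v_rel|² = 2
v_rel×d = (-1)·(10) − (1)·(1) = -11
since m = R²·2 − (-11)²:  R² = (121 + 41) / 2 = 81
R = √81 = 9  ⇒  r_B = 9 − 4 = 5

rB=5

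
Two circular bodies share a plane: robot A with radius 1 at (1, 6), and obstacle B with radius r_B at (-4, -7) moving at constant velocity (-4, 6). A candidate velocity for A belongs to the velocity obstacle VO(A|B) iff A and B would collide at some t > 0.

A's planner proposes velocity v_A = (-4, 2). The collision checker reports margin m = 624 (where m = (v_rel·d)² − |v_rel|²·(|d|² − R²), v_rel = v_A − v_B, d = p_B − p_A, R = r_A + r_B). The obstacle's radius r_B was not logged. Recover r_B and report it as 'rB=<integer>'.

m = 624
d = (-5, -13);  v_rel = (0, -4),  |v_rel|² = 16
v_rel×d = (0)·(-13) − (-4)·(-5) = -20
since m = R²·16 − (-20)²:  R² = (400 + 624) / 16 = 64
R = √64 = 8  ⇒  r_B = 8 − 1 = 7

rB=7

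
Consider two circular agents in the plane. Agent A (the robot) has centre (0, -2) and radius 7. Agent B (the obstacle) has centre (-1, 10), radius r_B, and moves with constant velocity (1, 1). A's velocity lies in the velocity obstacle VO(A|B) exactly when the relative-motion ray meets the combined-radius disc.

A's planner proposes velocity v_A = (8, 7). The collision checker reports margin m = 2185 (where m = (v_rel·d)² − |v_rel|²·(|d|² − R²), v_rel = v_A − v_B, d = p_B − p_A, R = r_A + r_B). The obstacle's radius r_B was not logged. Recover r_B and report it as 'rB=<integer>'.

m = 2185
d = (-1, 12);  v_rel = (7, 6),  |v_rel|² = 85
v_rel×d = (7)·(12) − (6)·(-1) = 90
since m = R²·85 − 90²:  R² = (8100 + 2185) / 85 = 121
R = √121 = 11  ⇒  r_B = 11 − 7 = 4

rB=4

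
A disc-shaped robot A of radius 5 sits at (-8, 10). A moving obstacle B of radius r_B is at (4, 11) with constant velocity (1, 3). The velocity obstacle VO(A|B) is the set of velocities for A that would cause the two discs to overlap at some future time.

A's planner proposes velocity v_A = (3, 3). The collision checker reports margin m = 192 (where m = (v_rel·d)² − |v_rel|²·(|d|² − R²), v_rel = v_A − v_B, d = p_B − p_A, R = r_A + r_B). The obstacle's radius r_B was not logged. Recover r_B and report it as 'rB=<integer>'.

m = 192
d = (12, 1);  v_rel = (2, 0),  |v_rel|² = 4
v_rel×d = (2)·(1) − (0)·(12) = 2
since m = R²·4 − 2²:  R² = (4 + 192) / 4 = 49
R = √49 = 7  ⇒  r_B = 7 − 5 = 2

rB=2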